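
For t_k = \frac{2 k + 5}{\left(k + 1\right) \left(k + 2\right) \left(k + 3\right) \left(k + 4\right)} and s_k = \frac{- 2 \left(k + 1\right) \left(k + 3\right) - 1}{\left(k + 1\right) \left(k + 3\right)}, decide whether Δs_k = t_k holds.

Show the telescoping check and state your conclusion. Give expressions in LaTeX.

valid (s_(k+1) − s_k reduces to t_k)

s_(k+1) = (-2*(k + 2)*(k + 4) - 1)/((k + 2)*(k + 4))
s_(k+1) − s_k = (2*k + 5)/(k**4 + 10*k**3 + 35*k**2 + 50*k + 24)
(s_(k+1) − s_k) − t_k = 0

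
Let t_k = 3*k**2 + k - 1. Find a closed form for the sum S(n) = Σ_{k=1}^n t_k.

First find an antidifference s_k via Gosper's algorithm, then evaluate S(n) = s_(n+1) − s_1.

S(n) = n**2*(n + 2)

Ratio r(k) = (k + 3*(k + 1)**2)/(3*k**2 + k - 1).
Factor: A=1; B=1; C=k**2 + k/3 - 1/3.
Set up (1)·f(k+1) − (1)·f(k) − (k**2 + k/3 - 1/3) = 0.
From deg A=0, deg B=0, deg C=2: d=3.
A polynomial solution: f(k) = k*(k**2 - k - 1)/3.
So s_k = (B(k−1)f/C)·t_k = (k*(k**2 - k - 1)/(3*k**2 + k - 1))·t_k = k*(k**2 - k - 1).
Δs = 3*k**2 + k - 1, as required.
Σ_(k=1)^n t_k = s_(n+1) − s_(1) = (n**3 + 2*n**2 - 1) − (-1), i.e. n**2*(n + 2).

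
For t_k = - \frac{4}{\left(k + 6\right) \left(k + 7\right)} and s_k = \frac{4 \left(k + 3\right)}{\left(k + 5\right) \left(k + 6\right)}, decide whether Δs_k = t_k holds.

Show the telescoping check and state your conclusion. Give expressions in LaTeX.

Invalid: residual \frac{16}{k^{3} + 18 k^{2} + 107 k + 210} ≠ 0.

s_(k+1) = 4*(k + 4)/((k + 6)*(k + 7))
s_(k+1) − s_k = 4*(-k - 1)/(k**3 + 18*k**2 + 107*k + 210)
(s_(k+1) − s_k) − t_k = 16/(k**3 + 18*k**2 + 107*k + 210)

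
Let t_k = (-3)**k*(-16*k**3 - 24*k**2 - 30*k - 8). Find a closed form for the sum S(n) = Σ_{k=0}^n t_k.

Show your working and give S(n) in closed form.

S(n) = -12*(-3)**n*n**3 - 27*(-3)**n*n**2 - 27*(-3)**n*n - 9*(-3)**n + 1

The ratio is 3*(-8*k**3 - 36*k**2 - 63*k - 39)/(8*k**3 + 12*k**2 + 15*k + 4).
A = -3, B = 1, C = k**3 + 3*k**2/2 + 15*k/8 + 1/2.
Need (-3)·f(k+1) − (1)·f(k) = k**3 + 3*k**2/2 + 15*k/8 + 1/2.
Degrees (0,0,3) ⇒ d ≤ 3.
Solving with deg f ≤ 3: f(k) = -(4*k**3 - 3*k**2 + 3*k - 1)/16.
Get s_k = R·t_k = (-3)**k*(4*k**3 - 3*k**2 + 3*k - 1) with R(k) = B(k−1)f(k)/C(k) = -(4*k**3 - 3*k**2 + 3*k - 1)/(2*(8*k**3 + 12*k**2 + 15*k + 4)).
s_(k+1) − s_k = (-3)**k*(-16*k**3 - 24*k**2 - 30*k - 8) = t_k.
Σ_(k=0)^n t_k = s_(n+1) − s_(0) = ((-3)**(n + 1)*(4*n**3 + 9*n**2 + 9*n + 3)) − (-1), i.e. -12*(-3)**n*n**3 - 27*(-3)**n*n**2 - 27*(-3)**n*n - 9*(-3)**n + 1.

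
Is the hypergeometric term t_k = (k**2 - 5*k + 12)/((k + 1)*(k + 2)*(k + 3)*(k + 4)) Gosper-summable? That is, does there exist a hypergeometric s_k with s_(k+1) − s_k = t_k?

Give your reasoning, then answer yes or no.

Yes. s_k = k*(2*k**2 + 9*k + 25)/(3*(k + 1)*(k + 2)*(k + 3)).

r(k) = (k**3 - 2*k**2 + 5*k + 8)/(k**3 - 13*k + 60) after simplifying.
Gosper form: A/B · C(k+1)/C(k) with A=k + 1, B=k + 5, C=k**2 - 5*k + 12.
Key eq: (k + 1)·f(k+1) = (k + 4)·f(k) + (k**2 - 5*k + 12).
Degrees (1,1,2) ⇒ d ≤ 3.
Match coefficients ⇒ f(k) = k*(2*k**2 + 9*k + 25)/3.
So s_k = (B(k−1)f/C)·t_k = (k*(k + 4)*(2*k**2 + 9*k + 25)/(3*(k**2 - 5*k + 12)))·t_k = k*(2*k**2 + 9*k + 25)/(3*(k + 1)*(k + 2)*(k + 3)).
Check: Δs_k = (k**2 - 5*k + 12)/(k**4 + 10*k**3 + 35*k**2 + 50*k + 24). ✓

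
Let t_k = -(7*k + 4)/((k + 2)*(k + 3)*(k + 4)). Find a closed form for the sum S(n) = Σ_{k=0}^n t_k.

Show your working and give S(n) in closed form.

Ratio r(k) = (k + 2)*(7*k + 11)/((k + 5)*(7*k + 4)).
A = k + 2, B = k + 5, C = k + 4/7.
Set up (k + 2)·f(k+1) − (k + 4)·f(k) − (k + 4/7) = 0.
Degrees (1,1,1) ⇒ d ≤ 2.
Match coefficients ⇒ f(k) = k*(3*k + 1)/14.
Certificate R = B(k−1)f/C = k*(k + 4)*(3*k + 1)/(2*(7*k + 4)) gives s_k = k*(-3*k - 1)/(2*(k + 2)*(k + 3)).
Δs = (-7*k - 4)/(k**3 + 9*k**2 + 26*k + 24), as required.
Evaluate: s_(n+1) = (-3*n**2 - 7*n - 4)/(2*(n**2 + 7*n + 12)); subtract s_(0) = 0 ⇒ S(n) = (-3*n**2 - 7*n - 4)/(2*(n**2 + 7*n + 12)).

S(n) = (-3*n**2 - 7*n - 4)/(2*(n**2 + 7*n + 12))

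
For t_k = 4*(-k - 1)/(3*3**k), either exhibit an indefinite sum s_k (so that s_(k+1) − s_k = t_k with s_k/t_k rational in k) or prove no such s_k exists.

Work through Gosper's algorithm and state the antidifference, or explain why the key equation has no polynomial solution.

Compute t_(k+1)/t_k: get (k + 2)/(3*(k + 1)).
Gosper form: A/B · C(k+1)/C(k) with A=1/3, B=1, C=k + 1.
f must satisfy (1/3)·f(k+1) − (1)·f(k) = k + 1.
d = 1 from the (0,0,1) case.
Match coefficients ⇒ f(k) = -3*(2*k + 3)/4.
Certificate R = B(k−1)f/C = -3*(2*k + 3)/(4*(k + 1)) gives s_k = (2*k + 3)/3**k.
s_(k+1) − s_k = 4*(-k - 1)/(3*3**k) = t_k.

s_k = (2*k + 3)/3**k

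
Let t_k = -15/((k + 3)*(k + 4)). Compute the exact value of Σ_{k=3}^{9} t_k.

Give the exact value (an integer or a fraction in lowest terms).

Σ = -35/26

Compute t_(k+1)/t_k: get (k + 3)/(k + 5).
Take A(k)=k + 3, B(k)=k + 5, C(k)=1.
Need (k + 3)·f(k+1) − (k + 4)·f(k) = 1.
d = 1 from the (1,1,0) case.
Match coefficients ⇒ f(k) = k/3.
Then R = B(k−1)f/C = k*(k + 4)/3, so s_k = R(k)·t_k = -5*k/(k + 3).
Δs = -15/(k**2 + 7*k + 12), as required.
Evaluate s at k=10 and k=3: -50/13 and -5/2; difference -35/26.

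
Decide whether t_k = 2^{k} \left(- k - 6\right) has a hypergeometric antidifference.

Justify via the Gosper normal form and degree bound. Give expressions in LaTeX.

Yes. s_k = 2^{k} \left(- k - 4\right).

The ratio is 2*(k + 7)/(k + 6).
A = 2, B = 1, C = k + 6.
Solve (2)·f(k+1) − (1)·f(k) = k + 6.
Degrees (0,0,1) ⇒ d ≤ 1.
Solving with deg f ≤ 1: f(k) = k + 4.
Certificate R = B(k−1)f/C = (k + 4)/(k + 6) gives s_k = 2**k*(-k - 4).
Δs = 2**k*(-k - 6), as required.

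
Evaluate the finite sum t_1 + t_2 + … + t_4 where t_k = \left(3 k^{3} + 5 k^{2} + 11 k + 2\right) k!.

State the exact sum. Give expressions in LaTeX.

Σ = 8755

The ratio is (3*k**4 + 17*k**3 + 44*k**2 + 51*k + 21)/(3*k**3 + 5*k**2 + 11*k + 2).
Normal form (A,B,C) = (k + 1, 1, k**3 + 5*k**2/3 + 11*k/3 + 2/3).
Set up (k + 1)·f(k+1) − (1)·f(k) − (k**3 + 5*k**2/3 + 11*k/3 + 2/3) = 0.
d = 2 from the (1,0,3) case.
Solve for f: f(k) = (3*k**2 - k + 3)/3 (degree 2 ≤ 2).
So s_k = (B(k−1)f/C)·t_k = ((3*k**2 - k + 3)/(3*k**3 + 5*k**2 + 11*k + 2))·t_k = (3*k**2 - k + 3)*factorial(k).
Δs = (3*k**3 + 5*k**2 + 11*k + 2)*factorial(k), as required.
Sum = s_(5) − s_(1); s_(5) = 8760, s_(1) = 5 ⇒ 8755.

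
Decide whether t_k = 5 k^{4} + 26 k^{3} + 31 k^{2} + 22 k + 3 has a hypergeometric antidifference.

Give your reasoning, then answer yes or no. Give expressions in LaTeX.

Yes. s_k = k \left(k^{4} + 4 k^{3} - k^{2} + 2 k - 3\right).

The ratio is (5*k**4 + 46*k**3 + 139*k**2 + 182*k + 87)/(5*k**4 + 26*k**3 + 31*k**2 + 22*k + 3).
Gosper form: A/B · C(k+1)/C(k) with A=1, B=1, C=k**4 + 26*k**3/5 + 31*k**2/5 + 22*k/5 + 3/5.
Set up (1)·f(k+1) − (1)·f(k) − (k**4 + 26*k**3/5 + 31*k**2/5 + 22*k/5 + 3/5) = 0.
From deg A=0, deg B=0, deg C=4: d=5.
A polynomial solution: f(k) = k*(k**4 + 4*k**3 - k**2 + 2*k - 3)/5.
Then R = B(k−1)f/C = k*(k**4 + 4*k**3 - k**2 + 2*k - 3)/(5*k**4 + 26*k**3 + 31*k**2 + 22*k + 3), so s_k = R(k)·t_k = k*(k**4 + 4*k**3 - k**2 + 2*k - 3).
Verify: 5*k**4 + 26*k**3 + 31*k**2 + 22*k + 3 matches t_k.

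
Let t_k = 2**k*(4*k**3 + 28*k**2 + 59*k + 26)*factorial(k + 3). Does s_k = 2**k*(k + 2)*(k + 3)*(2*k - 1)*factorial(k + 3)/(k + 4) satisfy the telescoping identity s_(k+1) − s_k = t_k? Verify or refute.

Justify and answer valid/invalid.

s_(k+1) = 2**(k + 1)*(k + 3)*(k + 4)*(2*k + 1)*factorial(k + 4)/(k + 5)
s_(k+1) − s_k = 2**k*(k + 3)*(4*k**4 + 48*k**3 + 203*k**2 + 339*k + 138)*factorial(k + 3)/((k + 4)*(k + 5))
(s_(k+1) − s_k) − t_k = -2**k*(4*k**4 + 44*k**3 + 169*k**2 + 259*k + 106)*factorial(k + 3)/((k + 4)*(k + 5))

Invalid: residual -2**k*(4*k**4 + 44*k**3 + 169*k**2 + 259*k + 106)*factorial(k + 3)/((k + 4)*(k + 5)) ≠ 0.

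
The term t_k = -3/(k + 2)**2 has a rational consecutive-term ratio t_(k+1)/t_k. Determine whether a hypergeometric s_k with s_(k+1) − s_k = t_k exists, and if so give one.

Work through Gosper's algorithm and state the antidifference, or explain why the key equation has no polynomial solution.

none — t_k is not Gosper-summable

Step 1: r(k) = (k + 2)**2/(k + 3)**2.
Factor: A=k**2 + 4*k + 4; B=k**2 + 6*k + 9; C=1.
Set up (k**2 + 4*k + 4)·f(k+1) − (k**2 + 4*k + 4)·f(k) − (1) = 0.
d = 0 from the (2,2,0) case.
Put f(k) = c0: A·f(k+1) − B(k−1)·f(k) − C = -1; need -1 = 0 — inconsistent ⇒ no f, not summable.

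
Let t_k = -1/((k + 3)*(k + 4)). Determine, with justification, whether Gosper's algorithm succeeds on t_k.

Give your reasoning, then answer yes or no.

r(k) = (k + 3)/(k + 5) after simplifying.
Gosper form: A/B · C(k+1)/C(k) with A=k + 3, B=k + 5, C=1.
Set up (k + 3)·f(k+1) − (k + 4)·f(k) − (1) = 0.
d = 1 from the (1,1,0) case.
Solve for f: f(k) = k/3 (degree 1 ≤ 1).
R(k) = B(k−1)·f(k)/C(k) = k*(k + 4)/3; s_k = R·t_k = -k/(3*k + 9).
s_(k+1) − s_k = -1/(k**2 + 7*k + 12) = t_k.

Yes. s_k = -k/(3*k + 9).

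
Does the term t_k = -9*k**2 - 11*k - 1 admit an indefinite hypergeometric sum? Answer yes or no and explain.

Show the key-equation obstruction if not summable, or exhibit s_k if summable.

Compute t_(k+1)/t_k: get (9*k**2 + 29*k + 21)/(9*k**2 + 11*k + 1).
So A=1 and B=1, with C=k**2 + 11*k/9 + 1/9.
Need (1)·f(k+1) − (1)·f(k) = k**2 + 11*k/9 + 1/9.
From deg A=0, deg B=0, deg C=2: d=3.
Coefficient equations give f(k) = k*(3*k**2 + k - 3)/9.
Then R = B(k−1)f/C = k*(3*k**2 + k - 3)/(9*k**2 + 11*k + 1), so s_k = R(k)·t_k = k*(-3*k**2 - k + 3).
Verify: -9*k**2 - 11*k - 1 matches t_k.

Yes. s_k = k*(-3*k**2 - k + 3).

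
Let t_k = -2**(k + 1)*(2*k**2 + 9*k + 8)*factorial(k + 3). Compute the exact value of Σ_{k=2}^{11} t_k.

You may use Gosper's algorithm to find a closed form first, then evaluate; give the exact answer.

Step 1: r(k) = 2*(2*k**3 + 21*k**2 + 71*k + 76)/(2*k**2 + 9*k + 8).
Gosper form: A/B · C(k+1)/C(k) with A=2*k + 8, B=1, C=k**2 + 9*k/2 + 4.
f must satisfy (2*k + 8)·f(k+1) − (1)·f(k) = k**2 + 9*k/2 + 4.
From deg A=1, deg B=0, deg C=2: d=1.
Match coefficients ⇒ f(k) = k/2.
Then R = B(k−1)f/C = k/(2*k**2 + 9*k + 8), so s_k = R(k)·t_k = -2**(k + 1)*k*factorial(k + 3).
Check: Δs_k = -2**(k + 1)*(2*k**2 + 9*k + 8)*factorial(k + 3). ✓
Telescoping: Σ = s_(12) − s_(2) = -128549621071872000 − (-1920) = -128549621071870080.

Σ = -128549621071870080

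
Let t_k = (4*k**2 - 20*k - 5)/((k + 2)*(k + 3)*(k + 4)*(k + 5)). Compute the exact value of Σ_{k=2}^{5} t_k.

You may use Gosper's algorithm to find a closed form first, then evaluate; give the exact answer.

Σ = -43/720

The ratio is (k + 2)*(20*k - 4*(k + 1)**2 + 25)/((k + 6)*(-4*k**2 + 20*k + 5)).
A = k + 2, B = k + 6, C = k**2 - 5*k - 5/4.
Key eq: (k + 2)·f(k+1) = (k + 5)·f(k) + (k**2 - 5*k - 5/4).
Bound: deg f ≤ 3.
A polynomial solution: f(k) = k*(k**2 - 87*k + 26)/96.
Get s_k = R·t_k = k*(k**2 - 87*k + 26)/(24*(k + 2)*(k + 3)*(k + 4)) with R(k) = B(k−1)f(k)/C(k) = k*(k + 5)*(k**2 - 87*k + 26)/(24*(4*k**2 - 20*k - 5)).
Check: Δs_k = (4*k**2 - 20*k - 5)/(k**4 + 14*k**3 + 71*k**2 + 154*k + 120). ✓
Σ_(k=2)^(5) t_k = s_(6) − s_(2) = -23/144 − (-1/10) = -43/720.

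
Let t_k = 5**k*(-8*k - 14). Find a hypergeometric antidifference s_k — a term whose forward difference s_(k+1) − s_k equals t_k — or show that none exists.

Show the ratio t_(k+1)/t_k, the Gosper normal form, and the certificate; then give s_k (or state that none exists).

t_(k+1)/t_k = 5*(4*k + 11)/(4*k + 7).
Gosper form: A/B · C(k+1)/C(k) with A=5, B=1, C=k + 7/4.
Solve (5)·f(k+1) − (1)·f(k) = k + 7/4.
deg f ≤ 1 (via 0,0,1).
Solve for f: f(k) = (2*k + 1)/8 (degree 1 ≤ 1).
R(k) = B(k−1)·f(k)/C(k) = (2*k + 1)/(2*(4*k + 7)); s_k = R·t_k = 5**k*(-2*k - 1).
s_(k+1) − s_k = 5**k*(-8*k - 14) = t_k.

s_k = 5**k*(-2*k - 1)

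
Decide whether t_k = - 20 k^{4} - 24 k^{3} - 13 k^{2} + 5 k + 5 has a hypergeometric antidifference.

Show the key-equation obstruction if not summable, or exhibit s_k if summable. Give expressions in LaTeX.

The ratio is (20*k**4 + 104*k**3 + 205*k**2 + 173*k + 47)/(20*k**4 + 24*k**3 + 13*k**2 - 5*k - 5).
Normal form (A,B,C) = (1, 1, k**4 + 6*k**3/5 + 13*k**2/20 - k/4 - 1/4).
f must satisfy (1)·f(k+1) − (1)·f(k) = k**4 + 6*k**3/5 + 13*k**2/20 - k/4 - 1/4.
Bound: deg f ≤ 5.
A polynomial solution: f(k) = k*(4*k**4 - 4*k**3 - k**2 - 3*k - 1)/20.
Get s_k = R·t_k = k*(-4*k**4 + 4*k**3 + k**2 + 3*k + 1) with R(k) = B(k−1)f(k)/C(k) = k*(4*k**4 - 4*k**3 - k**2 - 3*k - 1)/((2*k - 1)*(10*k**3 + 17*k**2 + 15*k + 5)).
Check: Δs_k = -20*k**4 - 24*k**3 - 13*k**2 + 5*k + 5. ✓

Yes. s_k = k \left(- 4 k^{4} + 4 k^{3} + k^{2} + 3 k + 1\right).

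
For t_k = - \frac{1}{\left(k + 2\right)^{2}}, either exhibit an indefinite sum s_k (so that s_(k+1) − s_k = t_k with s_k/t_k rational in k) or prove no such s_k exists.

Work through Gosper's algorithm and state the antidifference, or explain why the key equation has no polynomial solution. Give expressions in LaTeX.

none (Gosper's algorithm certifies no s_k)

Step 1: r(k) = (k + 2)**2/(k + 3)**2.
Take A(k)=k**2 + 4*k + 4, B(k)=k**2 + 6*k + 9, C(k)=1.
Key eq: (k**2 + 4*k + 4)·f(k+1) = (k**2 + 4*k + 4)·f(k) + (1).
Degrees (2,2,0) ⇒ d ≤ 0.
f = c0 ⇒ A·f(k+1) − B(k−1)·f(k) − C = -1. The system {-1 = 0} is inconsistent; no antidifference.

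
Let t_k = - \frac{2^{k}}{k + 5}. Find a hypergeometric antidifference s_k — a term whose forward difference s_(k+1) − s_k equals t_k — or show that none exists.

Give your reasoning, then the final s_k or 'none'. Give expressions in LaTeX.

The ratio is 2*(k + 5)/(k + 6).
A = 2*k + 10, B = k + 6, C = 1.
Need (2*k + 10)·f(k+1) − (k + 5)·f(k) = 1.
Degrees (1,1,0) ⇒ d ≤ -1.
Negative degree bound (-1): no f exists, t_k not Gosper-summable.

none — t_k is not Gosper-summable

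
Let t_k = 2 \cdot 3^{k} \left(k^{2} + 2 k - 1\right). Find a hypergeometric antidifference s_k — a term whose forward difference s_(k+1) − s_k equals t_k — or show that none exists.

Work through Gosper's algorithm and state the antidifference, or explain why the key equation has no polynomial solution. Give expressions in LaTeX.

The ratio is 3*(k**2 + 4*k + 2)/(k**2 + 2*k - 1).
Factor: A=3; B=1; C=k**2 + 2*k - 1.
Need (3)·f(k+1) − (1)·f(k) = k**2 + 2*k - 1.
Degrees (0,0,2) ⇒ d ≤ 2.
Coefficient equations give f(k) = (k**2 - k - 1)/2.
R(k) = B(k−1)·f(k)/C(k) = (k**2 - k - 1)/(2*(k**2 + 2*k - 1)); s_k = R·t_k = 3**k*(k**2 - k - 1).
Δs = 2*3**k*(k**2 + 2*k - 1), as required.

s_k = 3^{k} \left(k^{2} - k - 1\right)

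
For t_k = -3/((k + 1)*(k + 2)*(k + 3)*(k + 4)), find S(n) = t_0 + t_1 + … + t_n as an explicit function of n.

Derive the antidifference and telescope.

S(n) = (-n**3 - 9*n**2 - 26*n - 18)/(6*(n**3 + 9*n**2 + 26*n + 24))

r(k) = (k + 1)/(k + 5) after simplifying.
A = k + 1, B = k + 5, C = 1.
Solve (k + 1)·f(k+1) − (k + 4)·f(k) = 1.
Degrees (1,1,0) ⇒ d ≤ 3.
Solve for f: f(k) = k*(k**2 + 6*k + 11)/18 (degree 3 ≤ 3).
Then R = B(k−1)f/C = k*(k + 4)*(k**2 + 6*k + 11)/18, so s_k = R(k)·t_k = k*(-k**2 - 6*k - 11)/(6*(k + 1)*(k + 2)*(k + 3)).
Check: Δs_k = -3/(k**4 + 10*k**3 + 35*k**2 + 50*k + 24). ✓
Σ_(k=0)^n t_k = s_(n+1) − s_(0) = ((-n**3 - 9*n**2 - 26*n - 18)/(6*(n**3 + 9*n**2 + 26*n + 24))) − (0), i.e. (-n**3 - 9*n**2 - 26*n - 18)/(6*(n**3 + 9*n**2 + 26*n + 24)).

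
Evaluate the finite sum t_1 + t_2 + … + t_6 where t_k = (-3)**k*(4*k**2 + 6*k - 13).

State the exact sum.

Ratio r(k) = 3*(-4*k**2 - 14*k + 3)/(4*k**2 + 6*k - 13).
Factor: A=-3; B=1; C=k**2 + 3*k/2 - 13/4.
Key eq: (-3)·f(k+1) = (1)·f(k) + (k**2 + 3*k/2 - 13/4).
Degrees (0,0,2) ⇒ d ≤ 2.
Solve for f: f(k) = -(k - 2)*(k + 2)/4 (degree 2 ≤ 2).
So s_k = (B(k−1)f/C)·t_k = (-(k - 2)*(k + 2)/(4*k**2 + 6*k - 13))·t_k = (-3)**k*(4 - k**2).
Verify: (-3)**k*(4*k**2 + 6*k - 13) matches t_k.
Evaluate s at k=7 and k=1: 98415 and -9; difference 98424.

Σ = 98424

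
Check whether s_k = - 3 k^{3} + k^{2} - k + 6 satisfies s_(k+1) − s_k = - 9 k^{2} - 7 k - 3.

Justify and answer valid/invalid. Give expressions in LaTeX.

valid (s_(k+1) − s_k reduces to t_k)

s_(k+1) = -k - 3*(k + 1)**3 + (k + 1)**2 + 5
s_(k+1) − s_k = -9*k**2 - 7*k - 3
(s_(k+1) − s_k) − t_k = 0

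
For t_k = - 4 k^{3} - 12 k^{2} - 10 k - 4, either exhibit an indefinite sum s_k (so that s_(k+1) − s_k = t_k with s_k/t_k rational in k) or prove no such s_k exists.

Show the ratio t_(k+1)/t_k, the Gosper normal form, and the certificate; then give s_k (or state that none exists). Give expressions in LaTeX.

s_k = - k^{4} - 2 k^{3} - k

Compute t_(k+1)/t_k: get (2*k**3 + 12*k**2 + 23*k + 15)/(2*k**3 + 6*k**2 + 5*k + 2).
Normal form (A,B,C) = (1, 1, k**3 + 3*k**2 + 5*k/2 + 1).
f must satisfy (1)·f(k+1) − (1)·f(k) = k**3 + 3*k**2 + 5*k/2 + 1.
Degrees (0,0,3) ⇒ d ≤ 4.
Solving with deg f ≤ 4: f(k) = k*(k**3 + 2*k**2 + 1)/4.
Then R = B(k−1)f/C = k*(k**3 + 2*k**2 + 1)/(2*(k + 2)*(2*k**2 + 2*k + 1)), so s_k = R(k)·t_k = -k**4 - 2*k**3 - k.
Check: Δs_k = -4*k**3 - 12*k**2 - 10*k - 4. ✓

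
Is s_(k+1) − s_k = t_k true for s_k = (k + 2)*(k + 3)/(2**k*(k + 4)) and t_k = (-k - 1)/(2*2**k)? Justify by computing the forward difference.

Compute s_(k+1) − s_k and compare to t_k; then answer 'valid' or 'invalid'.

Invalid: residual (k**2 + 7*k + 8)/(2*2**k*(k**2 + 9*k + 20)) ≠ 0.

s_(k+1) = (k + 3)*(k + 4)/(2*2**k*(k + 5))
s_(k+1) − s_k = (k + 3)*(-2*(k + 2)*(k + 5) + (k + 4)**2)/(2*2**k*(k + 4)*(k + 5))
(s_(k+1) − s_k) − t_k = (k**2 + 7*k + 8)/(2*2**k*(k**2 + 9*k + 20))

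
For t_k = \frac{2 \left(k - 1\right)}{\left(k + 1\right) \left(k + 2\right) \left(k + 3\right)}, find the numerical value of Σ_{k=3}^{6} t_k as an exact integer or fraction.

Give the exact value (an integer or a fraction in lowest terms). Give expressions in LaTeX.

Step 1: r(k) = k*(k + 1)/((k - 1)*(k + 4)).
Gosper form: A/B · C(k+1)/C(k) with A=k + 1, B=k + 4, C=k - 1.
Set up (k + 1)·f(k+1) − (k + 3)·f(k) − (k - 1) = 0.
Bound: deg f ≤ 2.
Solving with deg f ≤ 2: f(k) = -k.
Get s_k = R·t_k = -2*k/((k + 1)*(k + 2)) with R(k) = B(k−1)f(k)/C(k) = -k*(k + 3)/(k - 1).
Verify: 2*(k - 1)/(k**3 + 6*k**2 + 11*k + 6) matches t_k.
Σ_(k=3)^(6) t_k = s_(7) − s_(3) = -7/36 − (-3/10) = 19/180.

Σ = 19/180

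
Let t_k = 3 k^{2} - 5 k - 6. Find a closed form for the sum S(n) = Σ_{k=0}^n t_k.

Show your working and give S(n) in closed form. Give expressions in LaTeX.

S(n) = n^{3} - n^{2} - 8 n - 6

Ratio r(k) = (3*k**2 + k - 8)/(3*k**2 - 5*k - 6).
Gosper form: A/B · C(k+1)/C(k) with A=1, B=1, C=k**2 - 5*k/3 - 2.
Key eq: (1)·f(k+1) = (1)·f(k) + (k**2 - 5*k/3 - 2).
d = 3 from the (0,0,2) case.
Solving with deg f ≤ 3: f(k) = k*(k**2 - 4*k - 3)/3.
Then R = B(k−1)f/C = k*(k**2 - 4*k - 3)/(3*k**2 - 5*k - 6), so s_k = R(k)·t_k = k*(k**2 - 4*k - 3).
Δs = 3*k**2 - 5*k - 6, as required.
Evaluate: s_(n+1) = n**3 - n**2 - 8*n - 6; subtract s_(0) = 0 ⇒ S(n) = n**3 - n**2 - 8*n - 6.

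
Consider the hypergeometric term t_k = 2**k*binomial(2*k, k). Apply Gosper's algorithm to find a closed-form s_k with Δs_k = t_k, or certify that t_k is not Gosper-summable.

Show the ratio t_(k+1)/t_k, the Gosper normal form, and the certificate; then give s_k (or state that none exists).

not Gosper-summable; s_k does not exist

Ratio r(k) = 4*(2*k + 1)/(k + 1).
A = 8*k + 4, B = k + 1, C = 1.
Solve (8*k + 4)·f(k+1) − (k)·f(k) = 1.
From deg A=1, deg B=1, deg C=0: d=-1.
Negative degree bound (-1): no f exists, t_k not Gosper-summable.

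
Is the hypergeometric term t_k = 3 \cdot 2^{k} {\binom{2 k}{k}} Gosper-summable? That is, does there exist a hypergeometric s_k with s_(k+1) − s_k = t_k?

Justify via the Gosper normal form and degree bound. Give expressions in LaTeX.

r(k) = 4*(2*k + 1)/(k + 1) after simplifying.
So A=8*k + 4 and B=k + 1, with C=1.
Key eq: (8*k + 4)·f(k+1) = (k)·f(k) + (1).
d = -1 from the (1,1,0) case.
d = -1 < 0 ⇒ no nonzero polynomial f; not summable.

No — t_k has no hypergeometric antidifference.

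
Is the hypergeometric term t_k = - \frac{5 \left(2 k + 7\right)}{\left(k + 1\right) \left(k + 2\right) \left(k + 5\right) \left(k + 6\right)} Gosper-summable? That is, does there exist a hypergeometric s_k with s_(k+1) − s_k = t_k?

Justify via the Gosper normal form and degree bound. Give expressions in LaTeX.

Yes. s_k = \frac{k \left(- k - 6\right)}{k^{2} + 6 k + 5}.

Step 1: r(k) = (k + 1)*(k + 5)*(2*k + 9)/((k + 3)*(k + 7)*(2*k + 7)).
Factor: A=k + 1; B=k + 7; C=k**3 + 21*k**2/2 + 73*k/2 + 42.
Solve (k + 1)·f(k+1) − (k + 6)·f(k) = k**3 + 21*k**2/2 + 73*k/2 + 42.
From deg A=1, deg B=1, deg C=3: d=5.
Match coefficients ⇒ f(k) = k*(k + 2)*(k + 3)*(k + 4)*(k + 6)/10.
Get s_k = R·t_k = k*(-k - 6)/(k**2 + 6*k + 5) with R(k) = B(k−1)f(k)/C(k) = k*(k + 2)*(k + 6)**2/(5*(2*k + 7)).
Δs = 5*(-2*k - 7)/(k**4 + 14*k**3 + 65*k**2 + 112*k + 60), as required.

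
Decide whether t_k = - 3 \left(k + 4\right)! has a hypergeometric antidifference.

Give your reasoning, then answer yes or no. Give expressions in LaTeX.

r(k) = k + 5 after simplifying.
Gosper form: A/B · C(k+1)/C(k) with A=k + 5, B=1, C=1.
f must satisfy (k + 5)·f(k+1) − (1)·f(k) = 1.
Bound: deg f ≤ -1.
deg f ≤ -1 is impossible — no certificate.

No. Not Gosper-summable.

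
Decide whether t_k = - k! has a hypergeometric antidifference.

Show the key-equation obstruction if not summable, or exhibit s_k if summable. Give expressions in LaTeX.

Step 1: r(k) = k + 1.
Normal form (A,B,C) = (k + 1, 1, 1).
Key eq: (k + 1)·f(k+1) = (1)·f(k) + (1).
deg f ≤ -1 (via 1,0,0).
deg f ≤ -1 is impossible — no certificate.

No — negative degree bound, so no certificate f.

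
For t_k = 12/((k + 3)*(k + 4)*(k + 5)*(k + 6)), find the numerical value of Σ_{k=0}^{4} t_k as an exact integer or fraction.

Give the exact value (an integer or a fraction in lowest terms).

Σ = 11/180

Step 1: r(k) = (k + 3)/(k + 7).
Normal form (A,B,C) = (k + 3, k + 7, 1).
f must satisfy (k + 3)·f(k+1) − (k + 6)·f(k) = 1.
Bound: deg f ≤ 3.
Solve for f: f(k) = k*(k**2 + 12*k + 47)/180 (degree 3 ≤ 3).
Get s_k = R·t_k = k*(k**2 + 12*k + 47)/(15*(k + 3)*(k + 4)*(k + 5)) with R(k) = B(k−1)f(k)/C(k) = k*(k + 6)*(k**2 + 12*k + 47)/180.
s_(k+1) − s_k = 12/(k**4 + 18*k**3 + 119*k**2 + 342*k + 360) = t_k.
Σ_(k=0)^(4) t_k = s_(5) − s_(0) = 11/180 − (0) = 11/180.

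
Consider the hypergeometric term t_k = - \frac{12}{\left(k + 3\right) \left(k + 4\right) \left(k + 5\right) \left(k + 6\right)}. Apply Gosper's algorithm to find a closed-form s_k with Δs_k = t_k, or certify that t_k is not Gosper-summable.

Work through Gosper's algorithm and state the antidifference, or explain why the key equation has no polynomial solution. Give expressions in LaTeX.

s_k = \frac{k \left(- k^{2} - 12 k - 47\right)}{15 \left(k + 3\right) \left(k + 4\right) \left(k + 5\right)}

r(k) = (k + 3)/(k + 7) after simplifying.
Normal form (A,B,C) = (k + 3, k + 7, 1).
Set up (k + 3)·f(k+1) − (k + 6)·f(k) − (1) = 0.
Bound: deg f ≤ 3.
Solving with deg f ≤ 3: f(k) = k*(k**2 + 12*k + 47)/180.
Then R = B(k−1)f/C = k*(k + 6)*(k**2 + 12*k + 47)/180, so s_k = R(k)·t_k = k*(-k**2 - 12*k - 47)/(15*(k + 3)*(k + 4)*(k + 5)).
Check: Δs_k = -12/(k**4 + 18*k**3 + 119*k**2 + 342*k + 360). ✓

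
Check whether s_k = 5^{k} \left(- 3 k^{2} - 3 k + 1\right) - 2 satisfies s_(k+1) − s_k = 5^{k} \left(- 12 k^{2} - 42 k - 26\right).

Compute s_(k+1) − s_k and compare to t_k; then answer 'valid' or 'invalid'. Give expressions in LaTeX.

s_(k+1) = -5*5**k*(3*k + 3*(k + 1)**2 + 2) - 2
s_(k+1) − s_k = 5**k*(-12*k**2 - 42*k - 26)
(s_(k+1) − s_k) − t_k = 0

Valid: the claim telescopes to t_k.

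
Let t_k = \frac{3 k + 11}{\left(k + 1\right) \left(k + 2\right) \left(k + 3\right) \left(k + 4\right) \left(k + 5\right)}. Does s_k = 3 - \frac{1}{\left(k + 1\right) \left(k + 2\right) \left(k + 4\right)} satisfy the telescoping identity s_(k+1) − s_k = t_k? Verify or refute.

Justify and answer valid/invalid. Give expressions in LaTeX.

Valid — Δs_k = t_k.

s_(k+1) = 3 - 1/((k + 2)*(k + 3)*(k + 5))
s_(k+1) − s_k = (3*k + 11)/(k**5 + 15*k**4 + 85*k**3 + 225*k**2 + 274*k + 120)
(s_(k+1) − s_k) − t_k = 0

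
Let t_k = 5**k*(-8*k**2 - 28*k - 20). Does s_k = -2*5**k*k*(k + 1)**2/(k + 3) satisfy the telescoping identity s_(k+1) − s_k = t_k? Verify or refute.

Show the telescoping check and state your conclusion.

Invalid: residual 5**k*(16*k**3 + 100*k**2 + 204*k + 120)/(k**2 + 7*k + 12) ≠ 0.

s_(k+1) = 10*5**k*(-k - 1)*(k + 2)**2/(k + 4)
s_(k+1) − s_k = 2*5**k*(k + 1)*(k*(k + 1)*(k + 4) - 5*(k + 2)**2*(k + 3))/((k + 3)*(k + 4))
(s_(k+1) − s_k) − t_k = 5**k*(16*k**3 + 100*k**2 + 204*k + 120)/(k**2 + 7*k + 12)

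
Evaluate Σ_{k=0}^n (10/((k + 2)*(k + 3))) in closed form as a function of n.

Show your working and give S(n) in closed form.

S(n) = 5*(n + 1)/(n + 3)

The ratio is (k + 2)/(k + 4).
Take A(k)=k + 2, B(k)=k + 4, C(k)=1.
Solve (k + 2)·f(k+1) − (k + 3)·f(k) = 1.
Degrees (1,1,0) ⇒ d ≤ 1.
Coefficient equations give f(k) = k/2.
Get s_k = R·t_k = 5*k/(k + 2) with R(k) = B(k−1)f(k)/C(k) = k*(k + 3)/2.
Verify: 10/(k**2 + 5*k + 6) matches t_k.
Telescope: S(n) = s_(n+1) − s_(0) = 5*(n + 1)/(n + 3) − (0) = 5*(n + 1)/(n + 3).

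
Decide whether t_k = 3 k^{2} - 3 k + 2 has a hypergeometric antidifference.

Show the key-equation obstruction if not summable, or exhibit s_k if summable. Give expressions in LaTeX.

Yes. s_k = k \left(k^{2} - 3 k + 4\right).

Ratio r(k) = (3*k**2 + 3*k + 2)/(3*k**2 - 3*k + 2).
Factor: A=1; B=1; C=k**2 - k + 2/3.
Key eq: (1)·f(k+1) = (1)·f(k) + (k**2 - k + 2/3).
Degrees (0,0,2) ⇒ d ≤ 3.
Solve for f: f(k) = k*(k**2 - 3*k + 4)/3 (degree 3 ≤ 3).
Get s_k = R·t_k = k*(k**2 - 3*k + 4) with R(k) = B(k−1)f(k)/C(k) = k*(k**2 - 3*k + 4)/(3*k**2 - 3*k + 2).
s_(k+1) − s_k = 3*k**2 - 3*k + 2 = t_k.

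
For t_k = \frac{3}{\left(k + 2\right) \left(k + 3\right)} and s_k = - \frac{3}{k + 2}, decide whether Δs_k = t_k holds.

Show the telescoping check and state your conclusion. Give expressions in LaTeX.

s_(k+1) = -3/(k + 3)
s_(k+1) − s_k = 3/((k + 2)*(k + 3))
(s_(k+1) − s_k) − t_k = 0

Valid: the claim telescopes to t_k.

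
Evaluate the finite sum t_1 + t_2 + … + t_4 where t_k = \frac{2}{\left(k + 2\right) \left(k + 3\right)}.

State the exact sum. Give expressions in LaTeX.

t_(k+1)/t_k = (k + 2)/(k + 4).
Normal form (A,B,C) = (k + 2, k + 4, 1).
f must satisfy (k + 2)·f(k+1) − (k + 3)·f(k) = 1.
Degrees (1,1,0) ⇒ d ≤ 1.
Match coefficients ⇒ f(k) = k/2.
So s_k = (B(k−1)f/C)·t_k = (k*(k + 3)/2)·t_k = k/(k + 2).
Δs = 2/(k**2 + 5*k + 6), as required.
Telescoping: Σ = s_(5) − s_(1) = 5/7 − (1/3) = 8/21.

Σ = 8/21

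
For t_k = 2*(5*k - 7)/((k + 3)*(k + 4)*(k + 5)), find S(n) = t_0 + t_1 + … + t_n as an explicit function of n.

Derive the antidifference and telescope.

Ratio r(k) = (k + 3)*(5*k - 2)/((k + 6)*(5*k - 7)).
Gosper form: A/B · C(k+1)/C(k) with A=k + 3, B=k + 6, C=k - 7/5.
Solve (k + 3)·f(k+1) − (k + 5)·f(k) = k - 7/5.
Bound: deg f ≤ 2.
Solve for f: f(k) = k*(k - 8)/15 (degree 2 ≤ 2).
Then R = B(k−1)f/C = k*(k - 8)*(k + 5)/(3*(5*k - 7)), so s_k = R(k)·t_k = 2*k*(k - 8)/(3*(k + 3)*(k + 4)).
s_(k+1) − s_k = 2*(5*k - 7)/(k**3 + 12*k**2 + 47*k + 60) = t_k.
s_(n+1) = 2*(n**2 - 6*n - 7)/(3*(n**2 + 9*n + 20)) and s_(0) = 0, so S(n) = 2*(n**2 - 6*n - 7)/(3*(n**2 + 9*n + 20)).

S(n) = 2*(n**2 - 6*n - 7)/(3*(n**2 + 9*n + 20))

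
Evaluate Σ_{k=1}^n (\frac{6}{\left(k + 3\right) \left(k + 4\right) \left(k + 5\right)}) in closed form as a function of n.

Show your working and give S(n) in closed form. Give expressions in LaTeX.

S(n) = \frac{3 n \left(n + 9\right)}{20 \left(n^{2} + 9 n + 20\right)}

t_(k+1)/t_k = (k + 3)/(k + 6).
Factor: A=k + 3; B=k + 6; C=1.
f must satisfy (k + 3)·f(k+1) − (k + 5)·f(k) = 1.
From deg A=1, deg B=1, deg C=0: d=2.
Solving with deg f ≤ 2: f(k) = k*(k + 7)/24.
R(k) = B(k−1)·f(k)/C(k) = k*(k + 5)*(k + 7)/24; s_k = R·t_k = k*(k + 7)/(4*(k + 3)*(k + 4)).
Δs = 6/(k**3 + 12*k**2 + 47*k + 60), as required.
Evaluate: s_(n+1) = (n**2 + 9*n + 8)/(4*(n**2 + 9*n + 20)); subtract s_(1) = 1/10 ⇒ S(n) = 3*n*(n + 9)/(20*(n**2 + 9*n + 20)).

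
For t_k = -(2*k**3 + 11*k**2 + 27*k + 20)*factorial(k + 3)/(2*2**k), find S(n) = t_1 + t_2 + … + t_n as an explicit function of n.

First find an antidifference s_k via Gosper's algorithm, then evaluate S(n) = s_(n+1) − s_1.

t_(k+1)/t_k = (2*k**4 + 25*k**3 + 123*k**2 + 280*k + 240)/(2*(2*k**3 + 11*k**2 + 27*k + 20)).
Normal form (A,B,C) = (k/2 + 2, 1, k**3 + 11*k**2/2 + 27*k/2 + 10).
f must satisfy (k/2 + 2)·f(k+1) − (1)·f(k) = k**3 + 11*k**2/2 + 27*k/2 + 10.
Bound: deg f ≤ 2.
Match coefficients ⇒ f(k) = k*(2*k + 3).
Then R = B(k−1)f/C = 2*k*(2*k + 3)/(2*k**3 + 11*k**2 + 27*k + 20), so s_k = R(k)·t_k = -k*(2*k + 3)*factorial(k + 3)/2**k.
s_(k+1) − s_k = -(2*k**3 + 11*k**2 + 27*k + 20)*factorial(k + 3)/(2*2**k) = t_k.
Evaluate: s_(n+1) = -2**(-n - 1)*(n + 1)*(2*n + 5)*factorial(n + 4); subtract s_(1) = -60 ⇒ S(n) = (120*2**n - 2*n**6*factorial(n) - 27*n**5*factorial(n) - 145*n**4*factorial(n) - 395*n**3*factorial(n) - 573*n**2*factorial(n) - 418*n*factorial(n) - 120*factorial(n))/(2*2**n).

S(n) = (120*2**n - 2*n**6*factorial(n) - 27*n**5*factorial(n) - 145*n**4*factorial(n) - 395*n**3*factorial(n) - 573*n**2*factorial(n) - 418*n*factorial(n) - 120*factorial(n))/(2*2**n)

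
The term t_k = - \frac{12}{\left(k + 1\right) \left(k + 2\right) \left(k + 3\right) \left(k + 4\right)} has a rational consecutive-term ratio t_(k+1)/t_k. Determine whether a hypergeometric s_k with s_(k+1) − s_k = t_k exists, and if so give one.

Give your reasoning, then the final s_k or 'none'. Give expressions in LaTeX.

Compute t_(k+1)/t_k: get (k + 1)/(k + 5).
Normal form (A,B,C) = (k + 1, k + 5, 1).
Need (k + 1)·f(k+1) − (k + 4)·f(k) = 1.
deg f ≤ 3 (via 1,1,0).
Match coefficients ⇒ f(k) = k*(k**2 + 6*k + 11)/18.
Then R = B(k−1)f/C = k*(k + 4)*(k**2 + 6*k + 11)/18, so s_k = R(k)·t_k = 2*k*(-k**2 - 6*k - 11)/(3*(k + 1)*(k + 2)*(k + 3)).
s_(k+1) − s_k = -12/(k**4 + 10*k**3 + 35*k**2 + 50*k + 24) = t_k.

s_k = \frac{2 k \left(- k^{2} - 6 k - 11\right)}{3 \left(k + 1\right) \left(k + 2\right) \left(k + 3\right)}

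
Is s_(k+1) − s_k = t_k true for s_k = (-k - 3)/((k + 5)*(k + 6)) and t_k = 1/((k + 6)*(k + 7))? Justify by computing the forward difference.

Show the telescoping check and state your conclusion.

Invalid: residual -4/(k**3 + 18*k**2 + 107*k + 210) ≠ 0.

s_(k+1) = (-k - 4)/((k + 6)*(k + 7))
s_(k+1) − s_k = (k + 1)/(k**3 + 18*k**2 + 107*k + 210)
(s_(k+1) − s_k) − t_k = -4/(k**3 + 18*k**2 + 107*k + 210)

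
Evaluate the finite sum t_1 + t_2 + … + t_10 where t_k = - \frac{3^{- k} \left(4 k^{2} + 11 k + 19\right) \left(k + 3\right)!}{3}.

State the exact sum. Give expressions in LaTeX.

t_(k+1)/t_k = (k + 4)*(11*k + 4*(k + 1)**2 + 30)/(3*(4*k**2 + 11*k + 19)).
Normal form (A,B,C) = (k/3 + 4/3, 1, k**2 + 11*k/4 + 19/4).
Set up (k/3 + 4/3)·f(k+1) − (1)·f(k) − (k**2 + 11*k/4 + 19/4) = 0.
d = 1 from the (1,0,2) case.
Match coefficients ⇒ f(k) = 3*(4*k + 3)/4.
Get s_k = R·t_k = -(4*k + 3)*factorial(k + 3)/3**k with R(k) = B(k−1)f(k)/C(k) = 3*(4*k + 3)/(4*k**2 + 11*k + 19).
s_(k+1) − s_k = -(4*k**2 + 11*k + 19)*factorial(k + 3)/(3*3**k) = t_k.
Evaluate s at k=11 and k=1: -16861644800/729 and -56; difference -16861603976/729.

Σ = -16861603976/729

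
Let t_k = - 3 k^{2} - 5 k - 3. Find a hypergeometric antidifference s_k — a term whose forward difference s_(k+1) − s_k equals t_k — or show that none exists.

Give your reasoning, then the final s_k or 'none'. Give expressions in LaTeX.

s_k = k \left(- k^{2} - k - 1\right)

Ratio r(k) = (3*k**2 + 11*k + 11)/(3*k**2 + 5*k + 3).
Factor: A=1; B=1; C=k**2 + 5*k/3 + 1.
Key eq: (1)·f(k+1) = (1)·f(k) + (k**2 + 5*k/3 + 1).
Bound: deg f ≤ 3.
Solving with deg f ≤ 3: f(k) = k*(k**2 + k + 1)/3.
Get s_k = R·t_k = k*(-k**2 - k - 1) with R(k) = B(k−1)f(k)/C(k) = k*(k**2 + k + 1)/(3*k**2 + 5*k + 3).
Δs = -3*k**2 - 5*k - 3, as required.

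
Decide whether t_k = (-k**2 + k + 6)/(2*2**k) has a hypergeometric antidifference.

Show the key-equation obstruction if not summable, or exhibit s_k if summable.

Yes. s_k = (k**2 + k - 4)/2**k.

r(k) = (k**2 + k - 6)/(2*(k**2 - k - 6)) after simplifying.
So A=1/2 and B=1, with C=k**2 - k - 6.
f must satisfy (1/2)·f(k+1) − (1)·f(k) = k**2 - k - 6.
d = 2 from the (0,0,2) case.
Solve for f: f(k) = -2*(k**2 + k - 4) (degree 2 ≤ 2).
Then R = B(k−1)f/C = -2*(k**2 + k - 4)/((k - 3)*(k + 2)), so s_k = R(k)·t_k = (k**2 + k - 4)/2**k.
Check: Δs_k = (-k**2 + k + 6)/(2*2**k). ✓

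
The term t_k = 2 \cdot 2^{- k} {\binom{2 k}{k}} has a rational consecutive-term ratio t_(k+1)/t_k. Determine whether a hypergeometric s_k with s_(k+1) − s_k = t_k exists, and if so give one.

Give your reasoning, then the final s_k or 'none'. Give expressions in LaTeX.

Step 1: r(k) = (2*k + 1)/(k + 1).
A = 2*k + 1, B = k + 1, C = 1.
Need (2*k + 1)·f(k+1) − (k)·f(k) = 1.
From deg A=1, deg B=1, deg C=0: d=-1.
d = -1 < 0 ⇒ no nonzero polynomial f; not summable.

no hypergeometric antidifference exists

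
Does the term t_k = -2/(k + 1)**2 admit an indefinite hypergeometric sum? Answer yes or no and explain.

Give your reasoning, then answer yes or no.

No — t_k has no hypergeometric antidifference.

The ratio is (k + 1)**2/(k + 2)**2.
A = k**2 + 2*k + 1, B = k**2 + 4*k + 4, C = 1.
Key eq: (k**2 + 2*k + 1)·f(k+1) = (k**2 + 2*k + 1)·f(k) + (1).
Bound: deg f ≤ 0.
Generic f = c0 gives residual -1; -1 = 0 cannot hold, so t_k is not Gosper-summable.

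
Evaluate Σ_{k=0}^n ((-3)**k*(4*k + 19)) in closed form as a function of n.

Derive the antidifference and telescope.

S(n) = 3*(-3)**n*n + 15*(-3)**n + 4

Step 1: r(k) = 3*(-4*k - 23)/(4*k + 19).
So A=-3 and B=1, with C=k + 19/4.
Need (-3)·f(k+1) − (1)·f(k) = k + 19/4.
deg f ≤ 1 (via 0,0,1).
Coefficient equations give f(k) = -(k + 4)/4.
Then R = B(k−1)f/C = -(k + 4)/(4*k + 19), so s_k = R(k)·t_k = (-3)**k*(-k - 4).
Check: Δs_k = (-3)**k*(4*k + 19). ✓
Telescope: S(n) = s_(n+1) − s_(0) = 3*(-3)**n*(n + 5) − (-4) = 3*(-3)**n*n + 15*(-3)**n + 4.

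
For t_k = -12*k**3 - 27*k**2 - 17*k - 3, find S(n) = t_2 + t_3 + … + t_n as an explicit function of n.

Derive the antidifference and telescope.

t_(k+1)/t_k = (12*k**3 + 63*k**2 + 107*k + 59)/(12*k**3 + 27*k**2 + 17*k + 3).
Take A(k)=1, B(k)=1, C(k)=k**3 + 9*k**2/4 + 17*k/12 + 1/4.
Set up (1)·f(k+1) − (1)·f(k) − (k**3 + 9*k**2/4 + 17*k/12 + 1/4) = 0.
d = 4 from the (0,0,3) case.
Solving with deg f ≤ 4: f(k) = k*(3*k**3 + 3*k**2 - 2*k - 1)/12.
R(k) = B(k−1)·f(k)/C(k) = k*(3*k**3 + 3*k**2 - 2*k - 1)/(12*k**3 + 27*k**2 + 17*k + 3); s_k = R·t_k = k*(-3*k**3 - 3*k**2 + 2*k + 1).
Δs = -12*k**3 - 27*k**2 - 17*k - 3, as required.
Evaluate: s_(n+1) = -3*n**4 - 15*n**3 - 25*n**2 - 16*n - 3; subtract s_(2) = -62 ⇒ S(n) = -3*n**4 - 15*n**3 - 25*n**2 - 16*n + 59.

S(n) = -3*n**4 - 15*n**3 - 25*n**2 - 16*n + 59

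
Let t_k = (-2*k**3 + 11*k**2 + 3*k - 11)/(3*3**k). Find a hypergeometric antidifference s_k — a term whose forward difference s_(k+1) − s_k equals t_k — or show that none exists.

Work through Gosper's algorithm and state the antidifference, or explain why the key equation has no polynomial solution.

s_k = (k**3 - 4*k**2 - 4*k + 2)/3**k

r(k) = (2*k**3 - 5*k**2 - 19*k - 1)/(3*(2*k**3 - 11*k**2 - 3*k + 11)) after simplifying.
Gosper form: A/B · C(k+1)/C(k) with A=1/3, B=1, C=k**3 - 11*k**2/2 - 3*k/2 + 11/2.
f must satisfy (1/3)·f(k+1) − (1)·f(k) = k**3 - 11*k**2/2 - 3*k/2 + 11/2.
d = 3 from the (0,0,3) case.
Solving with deg f ≤ 3: f(k) = -3*(k**3 - 4*k**2 - 4*k + 2)/2.
So s_k = (B(k−1)f/C)·t_k = (-3*(k**3 - 4*k**2 - 4*k + 2)/(2*k**3 - 11*k**2 - 3*k + 11))·t_k = (k**3 - 4*k**2 - 4*k + 2)/3**k.
Check: Δs_k = (-2*k**3 + 11*k**2 + 3*k - 11)/(3*3**k). ✓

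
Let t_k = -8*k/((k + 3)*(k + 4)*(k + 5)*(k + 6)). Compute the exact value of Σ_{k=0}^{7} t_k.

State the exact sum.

r(k) = (k + 1)*(k + 3)/(k*(k + 7)) after simplifying.
Normal form (A,B,C) = (k + 3, k + 7, k).
Need (k + 3)·f(k+1) − (k + 6)·f(k) = k.
d = 3 from the (1,1,1) case.
Solving with deg f ≤ 3: f(k) = k*(k - 1)*(k + 13)/120.
Then R = B(k−1)f/C = (k - 1)*(k + 6)*(k + 13)/120, so s_k = R(k)·t_k = k*(-k**2 - 12*k + 13)/(15*(k + 3)*(k + 4)*(k + 5)).
Check: Δs_k = -8*k/(k**4 + 18*k**3 + 119*k**2 + 342*k + 360). ✓
Telescoping: Σ = s_(8) − s_(0) = -98/2145 − (0) = -98/2145.

Σ = -98/2145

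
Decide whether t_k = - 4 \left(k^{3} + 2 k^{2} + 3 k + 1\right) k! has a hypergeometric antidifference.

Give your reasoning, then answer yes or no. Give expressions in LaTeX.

Yes. s_k = - 4 k^{2} k!.

Ratio r(k) = (k**4 + 6*k**3 + 15*k**2 + 17*k + 7)/(k**3 + 2*k**2 + 3*k + 1).
Normal form (A,B,C) = (k + 1, 1, k**3 + 2*k**2 + 3*k + 1).
Solve (k + 1)·f(k+1) − (1)·f(k) = k**3 + 2*k**2 + 3*k + 1.
deg f ≤ 2 (via 1,0,3).
A polynomial solution: f(k) = k**2.
Certificate R = B(k−1)f/C = k**2/(k**3 + 2*k**2 + 3*k + 1) gives s_k = -4*k**2*factorial(k).
Check: Δs_k = -4*(k**3 + 2*k**2 + 3*k + 1)*factorial(k). ✓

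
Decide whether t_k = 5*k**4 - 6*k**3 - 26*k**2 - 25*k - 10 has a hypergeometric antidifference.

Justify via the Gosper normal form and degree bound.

r(k) = (5*k**4 + 14*k**3 - 14*k**2 - 75*k - 62)/(5*k**4 - 6*k**3 - 26*k**2 - 25*k - 10) after simplifying.
A = 1, B = 1, C = k**4 - 6*k**3/5 - 26*k**2/5 - 5*k - 2.
f must satisfy (1)·f(k+1) − (1)·f(k) = k**4 - 6*k**3/5 - 26*k**2/5 - 5*k - 2.
Degrees (0,0,4) ⇒ d ≤ 5.
Match coefficients ⇒ f(k) = k*(k + 1)*(k**3 - 5*k**2 + k - 2)/5.
Get s_k = R·t_k = k*(k**4 - 4*k**3 - 4*k**2 - k - 2) with R(k) = B(k−1)f(k)/C(k) = k*(k**3 - 5*k**2 + k - 2)/(5*k**3 - 11*k**2 - 15*k - 10).
Check: Δs_k = 5*k**4 - 6*k**3 - 26*k**2 - 25*k - 10. ✓

Yes. s_k = k*(k**4 - 4*k**3 - 4*k**2 - k - 2).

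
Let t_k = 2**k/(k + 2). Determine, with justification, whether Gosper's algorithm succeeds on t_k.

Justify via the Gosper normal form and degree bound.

No. Not Gosper-summable.

Step 1: r(k) = 2*(k + 2)/(k + 3).
A = 2*k + 4, B = k + 3, C = 1.
Need (2*k + 4)·f(k+1) − (k + 2)·f(k) = 1.
From deg A=1, deg B=1, deg C=0: d=-1.
d = -1 < 0 ⇒ no nonzero polynomial f; not summable.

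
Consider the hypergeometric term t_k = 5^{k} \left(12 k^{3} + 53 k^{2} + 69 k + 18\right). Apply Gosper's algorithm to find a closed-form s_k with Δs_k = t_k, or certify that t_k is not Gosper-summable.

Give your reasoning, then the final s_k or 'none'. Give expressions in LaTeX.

Step 1: r(k) = 5*(12*k**3 + 89*k**2 + 211*k + 152)/(12*k**3 + 53*k**2 + 69*k + 18).
Take A(k)=5, B(k)=1, C(k)=k**3 + 53*k**2/12 + 23*k/4 + 3/2.
f must satisfy (5)·f(k+1) − (1)·f(k) = k**3 + 53*k**2/12 + 23*k/4 + 3/2.
Degrees (0,0,3) ⇒ d ≤ 3.
Solving with deg f ≤ 3: f(k) = (3*k**3 + 2*k**2 + k - 3)/12.
Get s_k = R·t_k = 5**k*(3*k**3 + 2*k**2 + k - 3) with R(k) = B(k−1)f(k)/C(k) = (3*k**3 + 2*k**2 + k - 3)/(12*k**3 + 53*k**2 + 69*k + 18).
Verify: 5**k*(12*k**3 + 53*k**2 + 69*k + 18) matches t_k.

s_k = 5^{k} \left(3 k^{3} + 2 k^{2} + k - 3\right)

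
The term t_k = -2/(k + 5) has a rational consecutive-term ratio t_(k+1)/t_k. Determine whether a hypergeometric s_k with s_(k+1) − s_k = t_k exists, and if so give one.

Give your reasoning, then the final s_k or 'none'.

The ratio is (k + 5)/(k + 6).
Take A(k)=k + 5, B(k)=k + 6, C(k)=1.
Set up (k + 5)·f(k+1) − (k + 5)·f(k) − (1) = 0.
Bound: deg f ≤ 0.
Put f(k) = c0: A·f(k+1) − B(k−1)·f(k) − C = -1; need -1 = 0 — inconsistent ⇒ no f, not summable.

none — t_k is not Gosper-summable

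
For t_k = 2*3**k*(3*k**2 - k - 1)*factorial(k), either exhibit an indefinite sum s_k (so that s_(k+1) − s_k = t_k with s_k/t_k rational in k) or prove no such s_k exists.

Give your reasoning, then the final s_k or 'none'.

t_(k+1)/t_k = 3*(k + 1)*(k - 3*(k + 1)**2 + 2)/(-3*k**2 + k + 1).
Factor: A=3*k + 3; B=1; C=k**2 - k/3 - 1/3.
Need (3*k + 3)·f(k+1) − (1)·f(k) = k**2 - k/3 - 1/3.
Bound: deg f ≤ 1.
Solve for f: f(k) = (k - 2)/3 (degree 1 ≤ 1).
So s_k = (B(k−1)f/C)·t_k = ((k - 2)/(3*k**2 - k - 1))·t_k = 2*3**k*(k - 2)*factorial(k).
s_(k+1) − s_k = 2*3**k*(3*k**2 - k - 1)*factorial(k) = t_k.

s_k = 2*3**k*(k - 2)*factorial(k)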